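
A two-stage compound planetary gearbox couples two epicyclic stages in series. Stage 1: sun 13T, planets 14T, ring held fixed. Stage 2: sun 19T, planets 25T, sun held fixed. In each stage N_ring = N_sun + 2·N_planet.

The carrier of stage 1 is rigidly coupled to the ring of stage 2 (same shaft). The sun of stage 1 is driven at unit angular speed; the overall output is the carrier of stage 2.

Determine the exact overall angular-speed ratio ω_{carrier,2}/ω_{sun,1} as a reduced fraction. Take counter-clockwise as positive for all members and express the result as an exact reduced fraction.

Stage 1: N_ring = 13 + 2·14 = 41
Stage 1: 13(ω_s−ω_c) = −41(ω_r−ω_c),  ω_r=0, ω_s=1
Stage 1: 13(1−ω_c) = −41(0−ω_c)  ⇒  54ω_c = 13  ⇒  ω_c = 13/54
  ⇒ ω_c¹/ω_s¹ = 13/54
Stage 2: N_ring = 19 + 2·25 = 69
Stage 2: 19(ω_s−ω_c) = −69(ω_r−ω_c),  ω_s=0, ω_r=1
Stage 2: 19(0−ω_c) = −69(1−ω_c)  ⇒  88ω_c = 69  ⇒  ω_c = 69/88
  ⇒ ω_c²/ω_r² = 69/88
Coupling ω_r² = ω_c¹ ⇒ overall = 13/54 × 69/88 = 299/1584

299/1584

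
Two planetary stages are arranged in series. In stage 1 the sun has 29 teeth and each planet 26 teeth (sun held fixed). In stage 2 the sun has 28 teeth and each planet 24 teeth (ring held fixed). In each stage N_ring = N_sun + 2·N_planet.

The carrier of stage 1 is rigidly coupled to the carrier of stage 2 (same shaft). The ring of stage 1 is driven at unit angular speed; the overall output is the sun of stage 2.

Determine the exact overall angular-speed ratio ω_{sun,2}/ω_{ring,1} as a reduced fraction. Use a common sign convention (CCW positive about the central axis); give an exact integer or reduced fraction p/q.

Stage 1: N_ring = 29 + 2·26 = 81
Stage 1: 29(ω_s−ω_c) = −81(ω_r−ω_c),  ω_s=0, ω_r=1
Stage 1: 29(0−ω_c) = −81(1−ω_c)  ⇒  110ω_c = 81  ⇒  ω_c = 81/110
  ⇒ ω_c¹/ω_r¹ = 81/110
Stage 2: N_ring = 28 + 2·24 = 76
Stage 2: 28(ω_s−ω_c) = −76(ω_r−ω_c),  ω_r=0, ω_c=1
Stage 2: ω_s = 1 − (76/28)(0−1) = 26/7
  ⇒ ω_s²/ω_c² = 26/7
Coupling ω_c² = ω_c¹ ⇒ overall = 81/110 × 26/7 = 1053/385

1053/385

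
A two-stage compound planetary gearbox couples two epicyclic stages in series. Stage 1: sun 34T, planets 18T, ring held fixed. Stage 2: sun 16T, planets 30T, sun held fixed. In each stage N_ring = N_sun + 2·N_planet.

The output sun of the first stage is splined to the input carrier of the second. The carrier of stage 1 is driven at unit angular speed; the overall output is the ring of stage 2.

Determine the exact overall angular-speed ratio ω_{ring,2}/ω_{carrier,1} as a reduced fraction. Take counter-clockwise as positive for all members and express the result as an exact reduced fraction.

Stage 1: N_ring = 34 + 2·18 = 70
Stage 1: 34(ω_s−ω_c) = −70(ω_r−ω_c),  ω_r=0, ω_c=1
Stage 1: ω_s = 1 − (70/34)(0−1) = 52/17
  ⇒ ω_s¹/ω_c¹ = 52/17
Stage 2: N_ring = 16 + 2·30 = 76
Stage 2: 16(ω_s−ω_c) = −76(ω_r−ω_c),  ω_s=0, ω_c=1
Stage 2: ω_r = 1 − (16/76)(0−1) = 23/19
  ⇒ ω_r²/ω_c² = 23/19
Coupling ω_c² = ω_s¹ ⇒ overall = 52/17 × 23/19 = 1196/323

1196/323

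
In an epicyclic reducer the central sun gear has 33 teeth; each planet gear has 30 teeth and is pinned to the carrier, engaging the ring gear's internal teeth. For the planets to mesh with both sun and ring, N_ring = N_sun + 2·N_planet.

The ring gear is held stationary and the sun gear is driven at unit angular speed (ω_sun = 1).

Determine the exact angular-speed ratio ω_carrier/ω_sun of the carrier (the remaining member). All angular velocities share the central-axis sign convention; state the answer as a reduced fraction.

11/42

N_ring = 33 + 2·30 = 93
33(ω_s−ω_c) = −93(ω_r−ω_c),  ω_r=0, ω_s=1
33(1−ω_c) = −93(0−ω_c)  ⇒  126ω_c = 33  ⇒  ω_c = 11/42
ω_c/ω_s = 11/42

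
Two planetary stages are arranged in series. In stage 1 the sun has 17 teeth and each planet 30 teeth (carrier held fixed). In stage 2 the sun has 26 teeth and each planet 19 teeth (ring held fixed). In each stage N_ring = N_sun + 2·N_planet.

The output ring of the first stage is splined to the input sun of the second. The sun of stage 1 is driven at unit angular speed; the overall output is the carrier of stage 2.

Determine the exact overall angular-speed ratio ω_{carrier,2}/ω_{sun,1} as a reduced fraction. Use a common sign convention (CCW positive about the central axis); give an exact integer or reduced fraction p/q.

Stage 1: N_ring = 17 + 2·30 = 77
Stage 1: 17(ω_s−ω_c) = −77(ω_r−ω_c),  ω_c=0, ω_s=1
Stage 1: ω_r = 0 − (17/77)(1−0) = -17/77
  ⇒ ω_r¹/ω_s¹ = -17/77
Stage 2: N_ring = 26 + 2·19 = 64
Stage 2: 26(ω_s−ω_c) = −64(ω_r−ω_c),  ω_r=0, ω_s=1
Stage 2: 26(1−ω_c) = −64(0−ω_c)  ⇒  90ω_c = 26  ⇒  ω_c = 13/45
  ⇒ ω_c²/ω_s² = 13/45
Coupling ω_s² = ω_r¹ ⇒ overall = -17/77 × 13/45 = -221/3465

-221/3465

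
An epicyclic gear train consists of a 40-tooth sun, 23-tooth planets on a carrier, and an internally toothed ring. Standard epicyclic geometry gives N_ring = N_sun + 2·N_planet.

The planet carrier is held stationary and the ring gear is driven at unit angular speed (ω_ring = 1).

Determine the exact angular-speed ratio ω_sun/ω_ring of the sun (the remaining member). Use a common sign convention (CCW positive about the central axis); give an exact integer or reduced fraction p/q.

N_ring = 40 + 2·23 = 86
40(ω_s−ω_c) = −86(ω_r−ω_c),  ω_c=0, ω_r=1
ω_s = 0 − (86/40)(1−0) = -43/20
ω_s/ω_r = -43/20

-43/20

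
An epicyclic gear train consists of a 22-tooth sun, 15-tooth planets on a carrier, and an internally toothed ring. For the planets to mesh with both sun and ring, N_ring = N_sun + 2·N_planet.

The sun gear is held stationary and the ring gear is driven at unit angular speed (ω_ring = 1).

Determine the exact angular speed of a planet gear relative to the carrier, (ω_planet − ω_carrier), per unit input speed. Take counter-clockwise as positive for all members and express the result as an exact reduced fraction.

N_ring = 22 + 2·15 = 52
22(ω_s−ω_c) = −52(ω_r−ω_c),  ω_s=0, ω_r=1
22(0−ω_c) = −52(1−ω_c)  ⇒  74ω_c = 52  ⇒  ω_c = 26/37
sun–planet: 22·(0−26/37) = −15·(ω_p−ω_c)  ⇒  ω_p−ω_c = −(22/15)·(-26/37) = 572/555

572/555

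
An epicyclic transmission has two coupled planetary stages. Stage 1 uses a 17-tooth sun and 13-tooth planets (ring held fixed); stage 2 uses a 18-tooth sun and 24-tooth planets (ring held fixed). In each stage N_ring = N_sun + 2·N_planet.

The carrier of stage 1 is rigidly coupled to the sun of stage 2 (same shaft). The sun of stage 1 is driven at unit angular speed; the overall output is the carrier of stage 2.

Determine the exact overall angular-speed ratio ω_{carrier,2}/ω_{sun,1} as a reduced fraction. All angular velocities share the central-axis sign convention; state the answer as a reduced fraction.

17/280

Stage 1: N_ring = 17 + 2·13 = 43
Stage 1: 17(ω_s−ω_c) = −43(ω_r−ω_c),  ω_r=0, ω_s=1
Stage 1: 17(1−ω_c) = −43(0−ω_c)  ⇒  60ω_c = 17  ⇒  ω_c = 17/60
  ⇒ ω_c¹/ω_s¹ = 17/60
Stage 2: N_ring = 18 + 2·24 = 66
Stage 2: 18(ω_s−ω_c) = −66(ω_r−ω_c),  ω_r=0, ω_s=1
Stage 2: 18(1−ω_c) = −66(0−ω_c)  ⇒  84ω_c = 18  ⇒  ω_c = 3/14
  ⇒ ω_c²/ω_s² = 3/14
Coupling ω_s² = ω_c¹ ⇒ overall = 17/60 × 3/14 = 17/280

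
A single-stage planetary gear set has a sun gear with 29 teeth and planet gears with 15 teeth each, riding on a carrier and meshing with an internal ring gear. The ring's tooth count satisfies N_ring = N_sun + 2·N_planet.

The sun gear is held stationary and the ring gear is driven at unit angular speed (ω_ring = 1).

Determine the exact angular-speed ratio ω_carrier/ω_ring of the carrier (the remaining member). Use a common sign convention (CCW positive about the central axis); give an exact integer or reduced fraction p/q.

N_ring = 29 + 2·15 = 59
29(ω_s−ω_c) = −59(ω_r−ω_c),  ω_s=0, ω_r=1
29(0−ω_c) = −59(1−ω_c)  ⇒  88ω_c = 59  ⇒  ω_c = 59/88
ω_c/ω_r = 59/88

59/88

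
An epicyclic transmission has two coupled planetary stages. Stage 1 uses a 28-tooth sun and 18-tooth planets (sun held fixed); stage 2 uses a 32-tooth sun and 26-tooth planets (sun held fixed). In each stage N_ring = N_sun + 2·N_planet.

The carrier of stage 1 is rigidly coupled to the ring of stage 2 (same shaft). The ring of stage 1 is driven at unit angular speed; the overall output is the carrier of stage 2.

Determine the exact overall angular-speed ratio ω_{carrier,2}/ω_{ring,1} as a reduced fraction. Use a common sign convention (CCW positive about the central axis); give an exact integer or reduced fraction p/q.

Stage 1: N_ring = 28 + 2·18 = 64
Stage 1: 28(ω_s−ω_c) = −64(ω_r−ω_c),  ω_s=0, ω_r=1
Stage 1: 28(0−ω_c) = −64(1−ω_c)  ⇒  92ω_c = 64  ⇒  ω_c = 16/23
  ⇒ ω_c¹/ω_r¹ = 16/23
Stage 2: N_ring = 32 + 2·26 = 84
Stage 2: 32(ω_s−ω_c) = −84(ω_r−ω_c),  ω_s=0, ω_r=1
Stage 2: 32(0−ω_c) = −84(1−ω_c)  ⇒  116ω_c = 84  ⇒  ω_c = 21/29
  ⇒ ω_c²/ω_r² = 21/29
Coupling ω_r² = ω_c¹ ⇒ overall = 16/23 × 21/29 = 336/667

336/667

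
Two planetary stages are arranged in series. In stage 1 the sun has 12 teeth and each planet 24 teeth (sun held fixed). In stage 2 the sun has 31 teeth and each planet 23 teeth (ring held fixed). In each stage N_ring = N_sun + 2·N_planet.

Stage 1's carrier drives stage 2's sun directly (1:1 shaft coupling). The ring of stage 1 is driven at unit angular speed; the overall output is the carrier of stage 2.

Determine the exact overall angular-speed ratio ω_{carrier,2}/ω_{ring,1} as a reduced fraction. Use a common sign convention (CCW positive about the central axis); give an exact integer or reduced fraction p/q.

155/648

Stage 1: N_ring = 12 + 2·24 = 60
Stage 1: 12(ω_s−ω_c) = −60(ω_r−ω_c),  ω_s=0, ω_r=1
Stage 1: 12(0−ω_c) = −60(1−ω_c)  ⇒  72ω_c = 60  ⇒  ω_c = 5/6
  ⇒ ω_c¹/ω_r¹ = 5/6
Stage 2: N_ring = 31 + 2·23 = 77
Stage 2: 31(ω_s−ω_c) = −77(ω_r−ω_c),  ω_r=0, ω_s=1
Stage 2: 31(1−ω_c) = −77(0−ω_c)  ⇒  108ω_c = 31  ⇒  ω_c = 31/108
  ⇒ ω_c²/ω_s² = 31/108
Coupling ω_s² = ω_c¹ ⇒ overall = 5/6 × 31/108 = 155/648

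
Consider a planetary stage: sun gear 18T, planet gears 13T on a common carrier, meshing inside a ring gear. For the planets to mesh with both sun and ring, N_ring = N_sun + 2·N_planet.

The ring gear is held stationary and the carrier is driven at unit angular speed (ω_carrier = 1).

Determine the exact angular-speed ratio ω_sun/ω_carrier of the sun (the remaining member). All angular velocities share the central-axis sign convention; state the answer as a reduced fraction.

31/9

N_ring = 18 + 2·13 = 44
18(ω_s−ω_c) = −44(ω_r−ω_c),  ω_r=0, ω_c=1
ω_s = 1 − (44/18)(0−1) = 31/9
ω_s/ω_c = 31/9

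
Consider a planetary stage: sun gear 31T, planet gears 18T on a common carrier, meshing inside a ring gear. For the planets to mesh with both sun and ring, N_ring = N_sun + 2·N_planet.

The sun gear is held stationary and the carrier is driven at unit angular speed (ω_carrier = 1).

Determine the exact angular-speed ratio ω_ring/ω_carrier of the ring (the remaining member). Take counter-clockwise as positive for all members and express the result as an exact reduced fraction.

N_ring = 31 + 2·18 = 67
31(ω_s−ω_c) = −67(ω_r−ω_c),  ω_s=0, ω_c=1
ω_r = 1 − (31/67)(0−1) = 98/67
ω_r/ω_c = 98/67

98/67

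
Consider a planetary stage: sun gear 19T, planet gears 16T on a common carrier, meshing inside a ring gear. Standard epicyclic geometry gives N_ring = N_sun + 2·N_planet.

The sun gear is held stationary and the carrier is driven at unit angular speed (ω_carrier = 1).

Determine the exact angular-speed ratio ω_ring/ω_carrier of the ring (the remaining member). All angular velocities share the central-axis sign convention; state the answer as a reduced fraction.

N_ring = 19 + 2·16 = 51
19(ω_s−ω_c) = −51(ω_r−ω_c),  ω_s=0, ω_c=1
ω_r = 1 − (19/51)(0−1) = 70/51
ω_r/ω_c = 70/51

70/51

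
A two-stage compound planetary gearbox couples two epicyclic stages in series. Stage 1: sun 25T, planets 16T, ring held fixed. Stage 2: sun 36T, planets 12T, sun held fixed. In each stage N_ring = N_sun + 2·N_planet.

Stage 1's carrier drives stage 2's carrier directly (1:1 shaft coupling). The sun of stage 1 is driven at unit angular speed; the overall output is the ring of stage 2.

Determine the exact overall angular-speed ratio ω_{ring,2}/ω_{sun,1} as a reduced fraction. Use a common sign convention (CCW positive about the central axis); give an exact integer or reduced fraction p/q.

20/41

Stage 1: N_ring = 25 + 2·16 = 57
Stage 1: 25(ω_s−ω_c) = −57(ω_r−ω_c),  ω_r=0, ω_s=1
Stage 1: 25(1−ω_c) = −57(0−ω_c)  ⇒  82ω_c = 25  ⇒  ω_c = 25/82
  ⇒ ω_c¹/ω_s¹ = 25/82
Stage 2: N_ring = 36 + 2·12 = 60
Stage 2: 36(ω_s−ω_c) = −60(ω_r−ω_c),  ω_s=0, ω_c=1
Stage 2: ω_r = 1 − (36/60)(0−1) = 8/5
  ⇒ ω_r²/ω_c² = 8/5
Coupling ω_c² = ω_c¹ ⇒ overall = 25/82 × 8/5 = 20/41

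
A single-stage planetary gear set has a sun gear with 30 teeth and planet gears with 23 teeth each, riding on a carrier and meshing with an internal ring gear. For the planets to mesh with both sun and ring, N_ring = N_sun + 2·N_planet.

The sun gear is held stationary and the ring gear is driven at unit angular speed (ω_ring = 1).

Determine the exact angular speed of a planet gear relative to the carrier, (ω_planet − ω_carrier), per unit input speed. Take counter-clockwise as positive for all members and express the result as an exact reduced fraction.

1140/1219

N_ring = 30 + 2·23 = 76
30(ω_s−ω_c) = −76(ω_r−ω_c),  ω_s=0, ω_r=1
30(0−ω_c) = −76(1−ω_c)  ⇒  106ω_c = 76  ⇒  ω_c = 38/53
sun–planet: 30·(0−38/53) = −23·(ω_p−ω_c)  ⇒  ω_p−ω_c = −(30/23)·(-38/53) = 1140/1219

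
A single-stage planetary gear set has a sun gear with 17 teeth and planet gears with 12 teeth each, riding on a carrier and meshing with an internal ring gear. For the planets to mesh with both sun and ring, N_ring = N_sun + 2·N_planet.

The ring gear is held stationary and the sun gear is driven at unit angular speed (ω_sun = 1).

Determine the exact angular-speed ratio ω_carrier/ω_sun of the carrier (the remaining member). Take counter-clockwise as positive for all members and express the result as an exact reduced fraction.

N_ring = 17 + 2·12 = 41
17(ω_s−ω_c) = −41(ω_r−ω_c),  ω_r=0, ω_s=1
17(1−ω_c) = −41(0−ω_c)  ⇒  58ω_c = 17  ⇒  ω_c = 17/58
ω_c/ω_s = 17/58

17/58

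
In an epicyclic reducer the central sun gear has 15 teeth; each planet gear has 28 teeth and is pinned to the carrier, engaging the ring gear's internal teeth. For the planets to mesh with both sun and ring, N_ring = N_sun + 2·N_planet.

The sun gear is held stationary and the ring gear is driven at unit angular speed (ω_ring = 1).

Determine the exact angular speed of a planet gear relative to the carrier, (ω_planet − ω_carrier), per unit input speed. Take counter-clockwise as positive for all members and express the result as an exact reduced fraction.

1065/2408

N_ring = 15 + 2·28 = 71
15(ω_s−ω_c) = −71(ω_r−ω_c),  ω_s=0, ω_r=1
15(0−ω_c) = −71(1−ω_c)  ⇒  86ω_c = 71  ⇒  ω_c = 71/86
sun–planet: 15·(0−71/86) = −28·(ω_p−ω_c)  ⇒  ω_p−ω_c = −(15/28)·(-71/86) = 1065/2408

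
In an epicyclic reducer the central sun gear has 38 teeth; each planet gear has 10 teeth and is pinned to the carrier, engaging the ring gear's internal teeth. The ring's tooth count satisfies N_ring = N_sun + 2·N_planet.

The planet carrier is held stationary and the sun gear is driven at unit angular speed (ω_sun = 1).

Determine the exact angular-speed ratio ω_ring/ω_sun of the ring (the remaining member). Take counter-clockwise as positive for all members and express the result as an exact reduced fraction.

-19/29

N_ring = 38 + 2·10 = 58
38(ω_s−ω_c) = −58(ω_r−ω_c),  ω_c=0, ω_s=1
ω_r = 0 − (38/58)(1−0) = -19/29
ω_r/ω_s = -19/29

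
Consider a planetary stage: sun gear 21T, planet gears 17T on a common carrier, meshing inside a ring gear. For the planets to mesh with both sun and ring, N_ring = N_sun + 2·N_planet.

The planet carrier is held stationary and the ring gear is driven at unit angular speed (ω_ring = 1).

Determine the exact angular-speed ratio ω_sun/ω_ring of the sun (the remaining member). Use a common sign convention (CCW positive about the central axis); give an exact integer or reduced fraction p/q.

-55/21

N_ring = 21 + 2·17 = 55
21(ω_s−ω_c) = −55(ω_r−ω_c),  ω_c=0, ω_r=1
ω_s = 0 − (55/21)(1−0) = -55/21
ω_s/ω_r = -55/21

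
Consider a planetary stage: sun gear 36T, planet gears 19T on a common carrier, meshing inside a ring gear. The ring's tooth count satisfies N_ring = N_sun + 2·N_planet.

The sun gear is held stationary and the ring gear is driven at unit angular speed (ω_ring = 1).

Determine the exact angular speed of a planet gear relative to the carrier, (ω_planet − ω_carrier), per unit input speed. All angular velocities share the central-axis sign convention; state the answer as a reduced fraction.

1332/1045

N_ring = 36 + 2·19 = 74
36(ω_s−ω_c) = −74(ω_r−ω_c),  ω_s=0, ω_r=1
36(0−ω_c) = −74(1−ω_c)  ⇒  110ω_c = 74  ⇒  ω_c = 37/55
sun–planet: 36·(0−37/55) = −19·(ω_p−ω_c)  ⇒  ω_p−ω_c = −(36/19)·(-37/55) = 1332/1045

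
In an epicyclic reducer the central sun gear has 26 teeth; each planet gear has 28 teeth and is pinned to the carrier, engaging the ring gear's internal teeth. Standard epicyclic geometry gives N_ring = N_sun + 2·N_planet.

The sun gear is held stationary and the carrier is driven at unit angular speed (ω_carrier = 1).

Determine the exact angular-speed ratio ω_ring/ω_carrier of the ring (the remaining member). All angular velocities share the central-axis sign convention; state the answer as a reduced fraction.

N_ring = 26 + 2·28 = 82
26(ω_s−ω_c) = −82(ω_r−ω_c),  ω_s=0, ω_c=1
ω_r = 1 − (26/82)(0−1) = 54/41
ω_r/ω_c = 54/41

54/41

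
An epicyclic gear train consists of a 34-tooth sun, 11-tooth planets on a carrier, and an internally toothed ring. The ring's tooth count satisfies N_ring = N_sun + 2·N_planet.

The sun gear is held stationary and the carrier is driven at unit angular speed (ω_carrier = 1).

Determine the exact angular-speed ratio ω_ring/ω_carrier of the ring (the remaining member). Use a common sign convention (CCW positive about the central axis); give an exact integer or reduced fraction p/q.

45/28

N_ring = 34 + 2·11 = 56
34(ω_s−ω_c) = −56(ω_r−ω_c),  ω_s=0, ω_c=1
ω_r = 1 − (34/56)(0−1) = 45/28
ω_r/ω_c = 45/28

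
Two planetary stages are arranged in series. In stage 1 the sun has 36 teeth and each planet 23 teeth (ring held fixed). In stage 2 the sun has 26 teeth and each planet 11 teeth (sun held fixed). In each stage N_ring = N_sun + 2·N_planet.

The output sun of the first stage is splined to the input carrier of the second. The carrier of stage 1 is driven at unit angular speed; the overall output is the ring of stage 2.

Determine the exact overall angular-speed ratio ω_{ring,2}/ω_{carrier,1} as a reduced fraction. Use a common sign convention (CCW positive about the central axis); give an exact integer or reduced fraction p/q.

Stage 1: N_ring = 36 + 2·23 = 82
Stage 1: 36(ω_s−ω_c) = −82(ω_r−ω_c),  ω_r=0, ω_c=1
Stage 1: ω_s = 1 − (82/36)(0−1) = 59/18
  ⇒ ω_s¹/ω_c¹ = 59/18
Stage 2: N_ring = 26 + 2·11 = 48
Stage 2: 26(ω_s−ω_c) = −48(ω_r−ω_c),  ω_s=0, ω_c=1
Stage 2: ω_r = 1 − (26/48)(0−1) = 37/24
  ⇒ ω_r²/ω_c² = 37/24
Coupling ω_c² = ω_s¹ ⇒ overall = 59/18 × 37/24 = 2183/432

2183/432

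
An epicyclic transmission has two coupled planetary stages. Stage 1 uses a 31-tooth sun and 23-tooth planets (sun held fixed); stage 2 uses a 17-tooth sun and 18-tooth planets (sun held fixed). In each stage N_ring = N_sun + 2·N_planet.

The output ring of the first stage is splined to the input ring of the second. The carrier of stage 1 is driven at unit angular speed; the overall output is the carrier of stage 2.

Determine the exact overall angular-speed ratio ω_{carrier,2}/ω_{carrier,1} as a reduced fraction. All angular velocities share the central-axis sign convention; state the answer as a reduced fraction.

2862/2695

Stage 1: N_ring = 31 + 2·23 = 77
Stage 1: 31(ω_s−ω_c) = −77(ω_r−ω_c),  ω_s=0, ω_c=1
Stage 1: ω_r = 1 − (31/77)(0−1) = 108/77
  ⇒ ω_r¹/ω_c¹ = 108/77
Stage 2: N_ring = 17 + 2·18 = 53
Stage 2: 17(ω_s−ω_c) = −53(ω_r−ω_c),  ω_s=0, ω_r=1
Stage 2: 17(0−ω_c) = −53(1−ω_c)  ⇒  70ω_c = 53  ⇒  ω_c = 53/70
  ⇒ ω_c²/ω_r² = 53/70
Coupling ω_r² = ω_r¹ ⇒ overall = 108/77 × 53/70 = 2862/2695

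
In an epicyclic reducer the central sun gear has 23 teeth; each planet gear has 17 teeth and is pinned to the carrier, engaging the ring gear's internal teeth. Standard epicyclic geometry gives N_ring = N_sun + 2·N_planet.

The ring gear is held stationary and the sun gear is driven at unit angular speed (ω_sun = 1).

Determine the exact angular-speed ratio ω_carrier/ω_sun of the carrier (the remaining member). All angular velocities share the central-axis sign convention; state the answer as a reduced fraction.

23/80

N_ring = 23 + 2·17 = 57
23(ω_s−ω_c) = −57(ω_r−ω_c),  ω_r=0, ω_s=1
23(1−ω_c) = −57(0−ω_c)  ⇒  80ω_c = 23  ⇒  ω_c = 23/80
ω_c/ω_s = 23/80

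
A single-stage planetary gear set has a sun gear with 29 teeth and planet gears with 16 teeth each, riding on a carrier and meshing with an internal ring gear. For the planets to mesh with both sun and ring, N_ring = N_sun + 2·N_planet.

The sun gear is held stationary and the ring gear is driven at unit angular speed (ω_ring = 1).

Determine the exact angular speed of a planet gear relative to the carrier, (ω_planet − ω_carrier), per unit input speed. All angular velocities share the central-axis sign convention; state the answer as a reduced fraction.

1769/1440

N_ring = 29 + 2·16 = 61
29(ω_s−ω_c) = −61(ω_r−ω_c),  ω_s=0, ω_r=1
29(0−ω_c) = −61(1−ω_c)  ⇒  90ω_c = 61  ⇒  ω_c = 61/90
sun–planet: 29·(0−61/90) = −16·(ω_p−ω_c)  ⇒  ω_p−ω_c = −(29/16)·(-61/90) = 1769/1440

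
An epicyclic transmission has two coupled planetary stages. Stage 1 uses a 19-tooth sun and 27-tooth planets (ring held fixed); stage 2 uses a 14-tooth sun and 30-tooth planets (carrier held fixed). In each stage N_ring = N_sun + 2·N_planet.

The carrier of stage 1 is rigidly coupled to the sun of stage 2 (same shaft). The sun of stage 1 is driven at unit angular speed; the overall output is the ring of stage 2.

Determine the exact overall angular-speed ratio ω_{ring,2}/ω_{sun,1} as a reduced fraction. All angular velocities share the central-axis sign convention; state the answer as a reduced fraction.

-133/3404

Stage 1: N_ring = 19 + 2·27 = 73
Stage 1: 19(ω_s−ω_c) = −73(ω_r−ω_c),  ω_r=0, ω_s=1
Stage 1: 19(1−ω_c) = −73(0−ω_c)  ⇒  92ω_c = 19  ⇒  ω_c = 19/92
  ⇒ ω_c¹/ω_s¹ = 19/92
Stage 2: N_ring = 14 + 2·30 = 74
Stage 2: 14(ω_s−ω_c) = −74(ω_r−ω_c),  ω_c=0, ω_s=1
Stage 2: ω_r = 0 − (14/74)(1−0) = -7/37
  ⇒ ω_r²/ω_s² = -7/37
Coupling ω_s² = ω_c¹ ⇒ overall = 19/92 × -7/37 = -133/3404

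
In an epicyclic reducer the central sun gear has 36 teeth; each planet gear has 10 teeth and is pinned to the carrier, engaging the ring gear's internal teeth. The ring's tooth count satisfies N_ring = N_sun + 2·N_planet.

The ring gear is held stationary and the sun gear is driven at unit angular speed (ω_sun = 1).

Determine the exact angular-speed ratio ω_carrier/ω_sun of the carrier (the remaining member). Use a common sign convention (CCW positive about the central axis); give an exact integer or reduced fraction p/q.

N_ring = 36 + 2·10 = 56
36(ω_s−ω_c) = −56(ω_r−ω_c),  ω_r=0, ω_s=1
36(1−ω_c) = −56(0−ω_c)  ⇒  92ω_c = 36  ⇒  ω_c = 9/23
ω_c/ω_s = 9/23

9/23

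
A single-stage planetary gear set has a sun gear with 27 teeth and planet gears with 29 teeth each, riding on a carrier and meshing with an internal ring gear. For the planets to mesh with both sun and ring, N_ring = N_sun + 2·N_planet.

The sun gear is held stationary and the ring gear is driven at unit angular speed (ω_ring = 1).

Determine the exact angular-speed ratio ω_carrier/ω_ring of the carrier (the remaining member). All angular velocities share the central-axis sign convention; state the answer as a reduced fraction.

85/112

N_ring = 27 + 2·29 = 85
27(ω_s−ω_c) = −85(ω_r−ω_c),  ω_s=0, ω_r=1
27(0−ω_c) = −85(1−ω_c)  ⇒  112ω_c = 85  ⇒  ω_c = 85/112
ω_c/ω_r = 85/112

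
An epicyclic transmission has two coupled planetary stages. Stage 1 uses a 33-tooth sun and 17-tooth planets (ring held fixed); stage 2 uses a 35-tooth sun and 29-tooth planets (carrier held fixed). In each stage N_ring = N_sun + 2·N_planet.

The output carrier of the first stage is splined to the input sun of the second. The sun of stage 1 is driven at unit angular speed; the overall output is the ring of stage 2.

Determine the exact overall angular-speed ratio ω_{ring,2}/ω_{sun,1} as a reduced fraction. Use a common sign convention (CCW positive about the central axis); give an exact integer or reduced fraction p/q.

-77/620

Stage 1: N_ring = 33 + 2·17 = 67
Stage 1: 33(ω_s−ω_c) = −67(ω_r−ω_c),  ω_r=0, ω_s=1
Stage 1: 33(1−ω_c) = −67(0−ω_c)  ⇒  100ω_c = 33  ⇒  ω_c = 33/100
  ⇒ ω_c¹/ω_s¹ = 33/100
Stage 2: N_ring = 35 + 2·29 = 93
Stage 2: 35(ω_s−ω_c) = −93(ω_r−ω_c),  ω_c=0, ω_s=1
Stage 2: ω_r = 0 − (35/93)(1−0) = -35/93
  ⇒ ω_r²/ω_s² = -35/93
Coupling ω_s² = ω_c¹ ⇒ overall = 33/100 × -35/93 = -77/620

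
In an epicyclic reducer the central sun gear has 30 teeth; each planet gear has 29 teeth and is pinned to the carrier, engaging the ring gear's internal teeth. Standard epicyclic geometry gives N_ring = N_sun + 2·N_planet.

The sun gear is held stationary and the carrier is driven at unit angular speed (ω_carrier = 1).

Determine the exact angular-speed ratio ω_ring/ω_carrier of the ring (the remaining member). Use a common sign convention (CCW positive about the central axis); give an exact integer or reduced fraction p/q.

59/44

N_ring = 30 + 2·29 = 88
30(ω_s−ω_c) = −88(ω_r−ω_c),  ω_s=0, ω_c=1
ω_r = 1 − (30/88)(0−1) = 59/44
ω_r/ω_c = 59/44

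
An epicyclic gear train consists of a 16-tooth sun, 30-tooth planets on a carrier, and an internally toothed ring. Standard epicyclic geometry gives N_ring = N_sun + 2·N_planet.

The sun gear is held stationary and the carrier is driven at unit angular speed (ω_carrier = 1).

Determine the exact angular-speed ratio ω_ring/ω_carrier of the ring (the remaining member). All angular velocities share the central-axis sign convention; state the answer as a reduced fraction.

N_ring = 16 + 2·30 = 76
16(ω_s−ω_c) = −76(ω_r−ω_c),  ω_s=0, ω_c=1
ω_r = 1 − (16/76)(0−1) = 23/19
ω_r/ω_c = 23/19

23/19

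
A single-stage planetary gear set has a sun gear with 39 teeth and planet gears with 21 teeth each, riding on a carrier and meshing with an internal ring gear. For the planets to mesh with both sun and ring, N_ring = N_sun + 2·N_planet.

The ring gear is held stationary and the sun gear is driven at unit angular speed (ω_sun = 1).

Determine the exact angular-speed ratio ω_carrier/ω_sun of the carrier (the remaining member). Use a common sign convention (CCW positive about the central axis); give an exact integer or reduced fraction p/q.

N_ring = 39 + 2·21 = 81
39(ω_s−ω_c) = −81(ω_r−ω_c),  ω_r=0, ω_s=1
39(1−ω_c) = −81(0−ω_c)  ⇒  120ω_c = 39  ⇒  ω_c = 13/40
ω_c/ω_s = 13/40

13/40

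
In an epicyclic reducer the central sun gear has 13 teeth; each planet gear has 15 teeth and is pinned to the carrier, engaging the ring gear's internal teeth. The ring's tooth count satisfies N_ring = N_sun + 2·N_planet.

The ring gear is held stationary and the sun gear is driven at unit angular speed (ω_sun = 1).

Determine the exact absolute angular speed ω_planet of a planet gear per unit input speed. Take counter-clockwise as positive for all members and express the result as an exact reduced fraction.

-13/30

N_ring = 13 + 2·15 = 43
13(ω_s−ω_c) = −43(ω_r−ω_c),  ω_r=0, ω_s=1
13(1−ω_c) = −43(0−ω_c)  ⇒  56ω_c = 13  ⇒  ω_c = 13/56
sun–planet: 13·(1−13/56) = −15·(ω_p−ω_c)  ⇒  ω_p−ω_c = −(13/15)·(43/56) = -559/840
ω_p = 13/56 − 559/840 = -13/30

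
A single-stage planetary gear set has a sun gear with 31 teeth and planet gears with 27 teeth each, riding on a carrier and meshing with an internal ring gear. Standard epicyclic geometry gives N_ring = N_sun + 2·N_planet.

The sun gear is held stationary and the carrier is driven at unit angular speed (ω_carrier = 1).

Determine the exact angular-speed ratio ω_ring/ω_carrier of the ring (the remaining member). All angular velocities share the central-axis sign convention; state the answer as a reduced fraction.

116/85

N_ring = 31 + 2·27 = 85
31(ω_s−ω_c) = −85(ω_r−ω_c),  ω_s=0, ω_c=1
ω_r = 1 − (31/85)(0−1) = 116/85
ω_r/ω_c = 116/85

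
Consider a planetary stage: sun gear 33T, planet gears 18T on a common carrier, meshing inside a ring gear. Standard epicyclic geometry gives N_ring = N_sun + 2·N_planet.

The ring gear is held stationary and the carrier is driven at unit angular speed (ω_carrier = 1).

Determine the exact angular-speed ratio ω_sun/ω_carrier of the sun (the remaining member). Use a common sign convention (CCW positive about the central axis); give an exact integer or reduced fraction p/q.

34/11

N_ring = 33 + 2·18 = 69
33(ω_s−ω_c) = −69(ω_r−ω_c),  ω_r=0, ω_c=1
ω_s = 1 − (69/33)(0−1) = 34/11
ω_s/ω_c = 34/11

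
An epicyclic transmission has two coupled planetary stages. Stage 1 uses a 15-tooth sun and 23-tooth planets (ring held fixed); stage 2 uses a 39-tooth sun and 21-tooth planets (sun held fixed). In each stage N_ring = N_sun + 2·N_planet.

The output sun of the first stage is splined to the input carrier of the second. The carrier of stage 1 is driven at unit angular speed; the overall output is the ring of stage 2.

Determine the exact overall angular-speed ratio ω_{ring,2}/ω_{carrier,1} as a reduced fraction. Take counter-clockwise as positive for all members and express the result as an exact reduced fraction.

Stage 1: N_ring = 15 + 2·23 = 61
Stage 1: 15(ω_s−ω_c) = −61(ω_r−ω_c),  ω_r=0, ω_c=1
Stage 1: ω_s = 1 − (61/15)(0−1) = 76/15
  ⇒ ω_s¹/ω_c¹ = 76/15
Stage 2: N_ring = 39 + 2·21 = 81
Stage 2: 39(ω_s−ω_c) = −81(ω_r−ω_c),  ω_s=0, ω_c=1
Stage 2: ω_r = 1 − (39/81)(0−1) = 40/27
  ⇒ ω_r²/ω_c² = 40/27
Coupling ω_c² = ω_s¹ ⇒ overall = 76/15 × 40/27 = 608/81

608/81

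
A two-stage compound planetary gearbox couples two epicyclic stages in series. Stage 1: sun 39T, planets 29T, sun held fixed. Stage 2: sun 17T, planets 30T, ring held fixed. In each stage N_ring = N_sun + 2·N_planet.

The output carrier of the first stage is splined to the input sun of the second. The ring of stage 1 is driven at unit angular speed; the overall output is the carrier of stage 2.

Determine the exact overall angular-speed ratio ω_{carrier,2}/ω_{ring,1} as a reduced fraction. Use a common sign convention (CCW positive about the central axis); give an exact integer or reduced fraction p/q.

Stage 1: N_ring = 39 + 2·29 = 97
Stage 1: 39(ω_s−ω_c) = −97(ω_r−ω_c),  ω_s=0, ω_r=1
Stage 1: 39(0−ω_c) = −97(1−ω_c)  ⇒  136ω_c = 97  ⇒  ω_c = 97/136
  ⇒ ω_c¹/ω_r¹ = 97/136
Stage 2: N_ring = 17 + 2·30 = 77
Stage 2: 17(ω_s−ω_c) = −77(ω_r−ω_c),  ω_r=0, ω_s=1
Stage 2: 17(1−ω_c) = −77(0−ω_c)  ⇒  94ω_c = 17  ⇒  ω_c = 17/94
  ⇒ ω_c²/ω_s² = 17/94
Coupling ω_s² = ω_c¹ ⇒ overall = 97/136 × 17/94 = 97/752

97/752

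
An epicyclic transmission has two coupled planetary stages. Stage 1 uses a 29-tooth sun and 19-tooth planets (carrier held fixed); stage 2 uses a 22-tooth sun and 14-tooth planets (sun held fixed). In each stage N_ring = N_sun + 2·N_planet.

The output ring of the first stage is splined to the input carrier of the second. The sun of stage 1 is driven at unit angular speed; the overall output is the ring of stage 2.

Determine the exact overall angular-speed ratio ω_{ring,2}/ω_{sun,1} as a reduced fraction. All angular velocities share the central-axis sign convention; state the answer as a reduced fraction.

Stage 1: N_ring = 29 + 2·19 = 67
Stage 1: 29(ω_s−ω_c) = −67(ω_r−ω_c),  ω_c=0, ω_s=1
Stage 1: ω_r = 0 − (29/67)(1−0) = -29/67
  ⇒ ω_r¹/ω_s¹ = -29/67
Stage 2: N_ring = 22 + 2·14 = 50
Stage 2: 22(ω_s−ω_c) = −50(ω_r−ω_c),  ω_s=0, ω_c=1
Stage 2: ω_r = 1 − (22/50)(0−1) = 36/25
  ⇒ ω_r²/ω_c² = 36/25
Coupling ω_c² = ω_r¹ ⇒ overall = -29/67 × 36/25 = -1044/1675

-1044/1675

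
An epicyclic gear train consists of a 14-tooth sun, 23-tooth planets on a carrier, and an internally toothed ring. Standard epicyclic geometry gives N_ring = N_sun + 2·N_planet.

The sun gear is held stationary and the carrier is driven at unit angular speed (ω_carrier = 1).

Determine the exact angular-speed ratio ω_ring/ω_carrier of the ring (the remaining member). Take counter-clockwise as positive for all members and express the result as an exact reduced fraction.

N_ring = 14 + 2·23 = 60
14(ω_s−ω_c) = −60(ω_r−ω_c),  ω_s=0, ω_c=1
ω_r = 1 − (14/60)(0−1) = 37/30
ω_r/ω_c = 37/30

37/30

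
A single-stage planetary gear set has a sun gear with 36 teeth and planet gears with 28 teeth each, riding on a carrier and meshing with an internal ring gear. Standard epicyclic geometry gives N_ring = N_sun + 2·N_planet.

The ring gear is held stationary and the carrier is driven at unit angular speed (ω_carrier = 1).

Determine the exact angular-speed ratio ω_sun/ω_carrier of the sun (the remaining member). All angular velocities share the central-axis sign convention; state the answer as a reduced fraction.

N_ring = 36 + 2·28 = 92
36(ω_s−ω_c) = −92(ω_r−ω_c),  ω_r=0, ω_c=1
ω_s = 1 − (92/36)(0−1) = 32/9
ω_s/ω_c = 32/9

32/9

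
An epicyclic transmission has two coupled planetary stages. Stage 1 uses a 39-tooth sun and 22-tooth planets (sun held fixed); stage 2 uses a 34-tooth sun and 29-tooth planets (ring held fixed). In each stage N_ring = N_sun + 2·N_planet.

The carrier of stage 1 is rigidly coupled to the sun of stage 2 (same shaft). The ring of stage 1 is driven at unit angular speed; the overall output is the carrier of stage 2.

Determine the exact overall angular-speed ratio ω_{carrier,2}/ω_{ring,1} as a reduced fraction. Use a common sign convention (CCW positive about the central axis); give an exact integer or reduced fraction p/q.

1411/7686

Stage 1: N_ring = 39 + 2·22 = 83
Stage 1: 39(ω_s−ω_c) = −83(ω_r−ω_c),  ω_s=0, ω_r=1
Stage 1: 39(0−ω_c) = −83(1−ω_c)  ⇒  122ω_c = 83  ⇒  ω_c = 83/122
  ⇒ ω_c¹/ω_r¹ = 83/122
Stage 2: N_ring = 34 + 2·29 = 92
Stage 2: 34(ω_s−ω_c) = −92(ω_r−ω_c),  ω_r=0, ω_s=1
Stage 2: 34(1−ω_c) = −92(0−ω_c)  ⇒  126ω_c = 34  ⇒  ω_c = 17/63
  ⇒ ω_c²/ω_s² = 17/63
Coupling ω_s² = ω_c¹ ⇒ overall = 83/122 × 17/63 = 1411/7686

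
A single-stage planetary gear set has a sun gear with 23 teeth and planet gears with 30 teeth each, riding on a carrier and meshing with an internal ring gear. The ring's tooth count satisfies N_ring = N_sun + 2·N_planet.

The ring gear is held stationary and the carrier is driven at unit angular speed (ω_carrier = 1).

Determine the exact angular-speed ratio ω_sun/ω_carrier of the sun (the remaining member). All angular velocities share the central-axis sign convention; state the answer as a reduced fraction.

N_ring = 23 + 2·30 = 83
23(ω_s−ω_c) = −83(ω_r−ω_c),  ω_r=0, ω_c=1
ω_s = 1 − (83/23)(0−1) = 106/23
ω_s/ω_c = 106/23

106/23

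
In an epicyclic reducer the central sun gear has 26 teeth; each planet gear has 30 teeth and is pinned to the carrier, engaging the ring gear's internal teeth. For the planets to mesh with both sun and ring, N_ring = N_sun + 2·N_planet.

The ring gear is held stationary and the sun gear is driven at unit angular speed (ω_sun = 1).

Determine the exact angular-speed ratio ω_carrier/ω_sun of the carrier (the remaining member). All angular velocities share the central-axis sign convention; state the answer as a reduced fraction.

13/56

N_ring = 26 + 2·30 = 86
26(ω_s−ω_c) = −86(ω_r−ω_c),  ω_r=0, ω_s=1
26(1−ω_c) = −86(0−ω_c)  ⇒  112ω_c = 26  ⇒  ω_c = 13/56
ω_c/ω_s = 13/56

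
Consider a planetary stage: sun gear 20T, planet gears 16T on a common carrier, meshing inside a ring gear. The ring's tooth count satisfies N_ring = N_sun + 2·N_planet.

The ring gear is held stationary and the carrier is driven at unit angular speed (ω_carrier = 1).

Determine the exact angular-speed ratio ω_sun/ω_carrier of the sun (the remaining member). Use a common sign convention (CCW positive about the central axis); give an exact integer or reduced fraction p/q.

18/5

N_ring = 20 + 2·16 = 52
20(ω_s−ω_c) = −52(ω_r−ω_c),  ω_r=0, ω_c=1
ω_s = 1 − (52/20)(0−1) = 18/5
ω_s/ω_c = 18/5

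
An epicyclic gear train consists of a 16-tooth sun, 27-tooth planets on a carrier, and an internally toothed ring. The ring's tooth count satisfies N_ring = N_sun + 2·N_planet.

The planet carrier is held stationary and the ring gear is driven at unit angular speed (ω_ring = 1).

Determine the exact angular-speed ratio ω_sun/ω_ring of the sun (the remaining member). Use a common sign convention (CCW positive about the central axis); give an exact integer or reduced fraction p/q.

N_ring = 16 + 2·27 = 70
16(ω_s−ω_c) = −70(ω_r−ω_c),  ω_c=0, ω_r=1
ω_s = 0 − (70/16)(1−0) = -35/8
ω_s/ω_r = -35/8

-35/8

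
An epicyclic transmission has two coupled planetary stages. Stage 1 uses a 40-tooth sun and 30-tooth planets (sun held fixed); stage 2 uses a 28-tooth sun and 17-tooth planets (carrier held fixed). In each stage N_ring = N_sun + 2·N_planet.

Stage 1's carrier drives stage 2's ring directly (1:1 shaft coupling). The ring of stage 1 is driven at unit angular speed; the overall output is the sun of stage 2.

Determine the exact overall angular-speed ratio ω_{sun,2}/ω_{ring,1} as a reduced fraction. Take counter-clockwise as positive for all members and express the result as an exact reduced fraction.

Stage 1: N_ring = 40 + 2·30 = 100
Stage 1: 40(ω_s−ω_c) = −100(ω_r−ω_c),  ω_s=0, ω_r=1
Stage 1: 40(0−ω_c) = −100(1−ω_c)  ⇒  140ω_c = 100  ⇒  ω_c = 5/7
  ⇒ ω_c¹/ω_r¹ = 5/7
Stage 2: N_ring = 28 + 2·17 = 62
Stage 2: 28(ω_s−ω_c) = −62(ω_r−ω_c),  ω_c=0, ω_r=1
Stage 2: ω_s = 0 − (62/28)(1−0) = -31/14
  ⇒ ω_s²/ω_r² = -31/14
Coupling ω_r² = ω_c¹ ⇒ overall = 5/7 × -31/14 = -155/98

-155/98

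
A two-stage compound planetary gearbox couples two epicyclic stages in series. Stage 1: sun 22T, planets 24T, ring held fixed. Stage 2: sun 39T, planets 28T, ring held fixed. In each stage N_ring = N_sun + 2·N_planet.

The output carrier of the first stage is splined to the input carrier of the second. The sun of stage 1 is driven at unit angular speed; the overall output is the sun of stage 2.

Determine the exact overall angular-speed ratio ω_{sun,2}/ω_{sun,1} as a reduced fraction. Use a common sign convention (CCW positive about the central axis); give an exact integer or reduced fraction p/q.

Stage 1: N_ring = 22 + 2·24 = 70
Stage 1: 22(ω_s−ω_c) = −70(ω_r−ω_c),  ω_r=0, ω_s=1
Stage 1: 22(1−ω_c) = −70(0−ω_c)  ⇒  92ω_c = 22  ⇒  ω_c = 11/46
  ⇒ ω_c¹/ω_s¹ = 11/46
Stage 2: N_ring = 39 + 2·28 = 95
Stage 2: 39(ω_s−ω_c) = −95(ω_r−ω_c),  ω_r=0, ω_c=1
Stage 2: ω_s = 1 − (95/39)(0−1) = 134/39
  ⇒ ω_s²/ω_c² = 134/39
Coupling ω_c² = ω_c¹ ⇒ overall = 11/46 × 134/39 = 737/897

737/897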